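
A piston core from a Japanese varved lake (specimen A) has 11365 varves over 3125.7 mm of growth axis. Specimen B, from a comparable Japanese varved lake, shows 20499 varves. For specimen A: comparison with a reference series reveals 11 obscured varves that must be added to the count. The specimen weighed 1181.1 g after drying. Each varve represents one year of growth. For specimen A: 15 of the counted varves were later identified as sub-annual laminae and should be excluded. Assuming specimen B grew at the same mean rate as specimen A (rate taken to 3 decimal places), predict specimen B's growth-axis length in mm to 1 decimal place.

Specimen A: adjusted count: 11365 − 15 + 11 = 11361 varves.
A: Mean rate = 3125.7 mm / 11361 years ≈ 0.275 mm per year.
B's length ≈ 0.275 × 20499 = 5637.2 mm.

5637.2 mm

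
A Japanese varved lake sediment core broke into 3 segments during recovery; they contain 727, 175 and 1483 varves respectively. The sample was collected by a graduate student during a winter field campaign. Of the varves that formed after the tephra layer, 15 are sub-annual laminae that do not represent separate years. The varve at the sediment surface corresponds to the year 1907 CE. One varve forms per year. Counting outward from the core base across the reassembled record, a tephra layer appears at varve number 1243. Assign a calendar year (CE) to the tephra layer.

Total varves = 727 + 175 + 1483 = 2385.
Between varve 1243 and the sediment surface there are 2385 − 1243 = 1142 varves.
1142 − 15 false = 1127 true varves after the tephra layer.
The varve at the sediment surface is 1907 CE, so the tephra layer dates to 1907 − 1127 = 780 CE.

780 CE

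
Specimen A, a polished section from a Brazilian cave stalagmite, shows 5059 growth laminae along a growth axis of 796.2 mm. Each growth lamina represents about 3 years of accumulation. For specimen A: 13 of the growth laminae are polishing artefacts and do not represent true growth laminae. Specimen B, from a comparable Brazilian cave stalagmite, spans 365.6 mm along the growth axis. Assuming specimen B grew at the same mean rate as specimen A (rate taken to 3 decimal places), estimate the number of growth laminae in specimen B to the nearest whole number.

2299 growth laminae

Specimen A: after corrections the count is 5059 − 13 = 5046 growth laminae.
Specimen A: 5046 growth laminae at 3 years each span 5046 × 3 = 15138 years.
A: Mean rate = 796.2 mm / 15138 years ≈ 0.053 mm/yr.
Specimen B: 365.6 mm / 0.053 mm per year = 6898.11 years; at 3 years per growth lamina that is 6898.11 / 3 ≈ 2299 growth laminae.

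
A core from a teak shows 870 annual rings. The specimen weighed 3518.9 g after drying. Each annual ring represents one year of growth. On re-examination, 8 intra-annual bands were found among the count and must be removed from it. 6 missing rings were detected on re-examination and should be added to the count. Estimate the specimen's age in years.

868 years

Correcting the raw count gives 870 − 8 + 6 = 868 true annual rings.
One annual ring per year makes the duration 868 years.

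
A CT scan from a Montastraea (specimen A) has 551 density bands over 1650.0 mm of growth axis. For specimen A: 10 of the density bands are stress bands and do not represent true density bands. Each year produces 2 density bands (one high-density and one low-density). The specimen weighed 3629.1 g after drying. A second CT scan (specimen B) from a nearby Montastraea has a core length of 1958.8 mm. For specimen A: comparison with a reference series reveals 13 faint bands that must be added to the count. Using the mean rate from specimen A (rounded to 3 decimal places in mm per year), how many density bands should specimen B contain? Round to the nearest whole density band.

Specimen A: true density band count = 551 − 10 + 13 = 554.
Specimen A: 554 density bands at 2 per year is 554 / 2 = 277 years.
A: 1650.0 mm over 277 years gives 1650.0 / 277 ≈ 5.957 mm/year.
Specimen B: 1958.8 mm / 5.957 mm per year = 328.82 years; at 2 density bands per year that is 328.82 × 2 ≈ 658 density bands.

658 density bands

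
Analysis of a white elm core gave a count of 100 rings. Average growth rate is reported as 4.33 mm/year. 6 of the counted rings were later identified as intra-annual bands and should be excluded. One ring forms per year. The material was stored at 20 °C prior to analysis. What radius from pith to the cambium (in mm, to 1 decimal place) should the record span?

407.0 mm

Correcting the raw count gives 100 − 6 = 94 true rings.
Predicted length = 4.33 mm/year × 94 years = 407.0 mm.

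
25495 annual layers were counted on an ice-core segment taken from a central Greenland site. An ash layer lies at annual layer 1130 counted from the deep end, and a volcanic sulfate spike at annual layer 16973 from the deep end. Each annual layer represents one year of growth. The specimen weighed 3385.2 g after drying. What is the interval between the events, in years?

15843 years

Separation: 16973 − 1130 = 15843 annual layers.
One annual layer per year makes the interval 15843 years.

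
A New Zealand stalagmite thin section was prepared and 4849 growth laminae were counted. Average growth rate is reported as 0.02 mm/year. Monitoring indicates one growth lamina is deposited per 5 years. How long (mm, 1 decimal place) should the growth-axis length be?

484.9 mm

Multiplying by 5 years per growth lamina: 4849 × 5 = 24245 years.
24245 years at 0.02 mm/year gives 0.02 × 24245 = 484.9 mm.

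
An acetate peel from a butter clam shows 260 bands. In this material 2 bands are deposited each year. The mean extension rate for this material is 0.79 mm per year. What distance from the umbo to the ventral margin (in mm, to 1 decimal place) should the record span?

102.7 mm

260 bands at 2 per year is 260 / 2 = 130 years.
Predicted length = 0.79 mm/year × 130 years = 102.7 mm.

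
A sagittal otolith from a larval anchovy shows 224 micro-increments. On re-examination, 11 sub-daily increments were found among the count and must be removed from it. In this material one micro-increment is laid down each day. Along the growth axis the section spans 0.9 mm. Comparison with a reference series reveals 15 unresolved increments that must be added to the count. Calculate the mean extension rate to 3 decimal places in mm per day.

After corrections the count is 224 − 11 + 15 = 228 micro-increments.
Extension rate ≈ 0.9 / 228 = 0.004 mm per day.

0.004 mm per day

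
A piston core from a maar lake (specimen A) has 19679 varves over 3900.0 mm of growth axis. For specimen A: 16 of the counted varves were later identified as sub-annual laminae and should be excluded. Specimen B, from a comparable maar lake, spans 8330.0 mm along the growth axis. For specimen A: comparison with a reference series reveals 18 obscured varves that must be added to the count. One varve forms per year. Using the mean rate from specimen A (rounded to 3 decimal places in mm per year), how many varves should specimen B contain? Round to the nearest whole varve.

Specimen A: true varve count = 19679 − 16 + 18 = 19681.
A: 3900.0 mm over 19681 years gives 3900.0 / 19681 ≈ 0.198 mm/year.
B spans 8330.0 / 0.198 = 42070.71 years ≈ 42071 varves.

42071 varves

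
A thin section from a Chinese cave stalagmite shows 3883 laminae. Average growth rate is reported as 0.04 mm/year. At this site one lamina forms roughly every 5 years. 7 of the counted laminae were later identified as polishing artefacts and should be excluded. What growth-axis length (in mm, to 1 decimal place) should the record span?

True lamina count = 3883 − 7 = 3876.
Multiplying by 5 years per lamina: 3876 × 5 = 19380 years.
19380 years at 0.04 mm/year gives 0.04 × 19380 = 775.2 mm.

775.2 mm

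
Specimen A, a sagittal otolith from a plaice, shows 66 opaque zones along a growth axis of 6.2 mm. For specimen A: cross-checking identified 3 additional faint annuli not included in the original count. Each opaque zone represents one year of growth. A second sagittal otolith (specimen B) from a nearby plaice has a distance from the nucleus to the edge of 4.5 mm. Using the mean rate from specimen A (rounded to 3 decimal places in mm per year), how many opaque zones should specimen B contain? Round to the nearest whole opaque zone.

50 opaque zones

Specimen A: correcting the raw count gives 66 + 3 = 69 true opaque zones.
A: Mean rate = 6.2 mm / 69 years ≈ 0.090 mm per year.
B spans 4.5 / 0.090 = 50.00 years ≈ 50 opaque zones.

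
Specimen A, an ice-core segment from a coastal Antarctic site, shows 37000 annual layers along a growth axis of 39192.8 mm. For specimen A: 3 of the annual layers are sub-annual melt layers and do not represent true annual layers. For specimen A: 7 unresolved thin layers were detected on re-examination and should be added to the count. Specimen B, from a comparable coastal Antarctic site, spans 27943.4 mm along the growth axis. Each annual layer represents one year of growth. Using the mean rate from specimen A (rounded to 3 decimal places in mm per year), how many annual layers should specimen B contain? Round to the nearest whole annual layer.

26387 annual layers

Specimen A: adjusted count: 37000 − 3 + 7 = 37004 annual layers.
A: Extension rate ≈ 39192.8 / 37004 = 1.059 mm/yr.
Specimen B: 27943.4 mm / 1.059 mm per year = 26386.59 years ≈ 26387 annual layers.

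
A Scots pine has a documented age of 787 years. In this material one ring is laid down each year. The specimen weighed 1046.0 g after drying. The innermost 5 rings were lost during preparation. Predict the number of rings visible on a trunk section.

782 rings

At one ring per year, 787 years correspond to 787 rings.
Less the 5 uncaptured rings: 787 − 5 = 782.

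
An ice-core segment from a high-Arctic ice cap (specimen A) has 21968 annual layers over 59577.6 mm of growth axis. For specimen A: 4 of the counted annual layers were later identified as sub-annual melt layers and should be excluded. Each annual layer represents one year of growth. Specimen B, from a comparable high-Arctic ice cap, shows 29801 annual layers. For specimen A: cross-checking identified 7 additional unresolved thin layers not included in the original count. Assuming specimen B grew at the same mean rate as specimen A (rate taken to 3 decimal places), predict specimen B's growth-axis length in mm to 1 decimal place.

80820.3 mm

Specimen A: adjusted count: 21968 − 4 + 7 = 21971 annual layers.
A: Extension rate ≈ 59577.6 / 21971 = 2.712 mm per year.
Length of B = 2.712 × 29801 = 80820.3 mm.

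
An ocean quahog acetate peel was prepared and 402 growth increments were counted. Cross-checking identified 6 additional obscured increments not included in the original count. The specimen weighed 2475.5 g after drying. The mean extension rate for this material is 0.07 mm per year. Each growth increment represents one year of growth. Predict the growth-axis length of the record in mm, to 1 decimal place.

28.6 mm

Adjusted count: 402 + 6 = 408 growth increments.
408 years at 0.07 mm/year gives 0.07 × 408 = 28.6 mm.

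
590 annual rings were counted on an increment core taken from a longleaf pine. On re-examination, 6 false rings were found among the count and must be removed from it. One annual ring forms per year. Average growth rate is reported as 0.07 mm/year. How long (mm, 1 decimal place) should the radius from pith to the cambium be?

Correcting the raw count gives 590 − 6 = 584 true annual rings.
Length ≈ 0.07 × 584 = 40.9 mm.

40.9 mm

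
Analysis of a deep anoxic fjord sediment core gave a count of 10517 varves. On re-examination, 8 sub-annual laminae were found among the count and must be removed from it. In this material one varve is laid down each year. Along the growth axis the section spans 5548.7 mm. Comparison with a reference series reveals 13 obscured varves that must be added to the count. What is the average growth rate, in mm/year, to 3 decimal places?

True varve count = 10517 − 8 + 13 = 10522.
Mean rate = 5548.7 mm / 10522 years ≈ 0.527 mm/year.

0.527 mm/year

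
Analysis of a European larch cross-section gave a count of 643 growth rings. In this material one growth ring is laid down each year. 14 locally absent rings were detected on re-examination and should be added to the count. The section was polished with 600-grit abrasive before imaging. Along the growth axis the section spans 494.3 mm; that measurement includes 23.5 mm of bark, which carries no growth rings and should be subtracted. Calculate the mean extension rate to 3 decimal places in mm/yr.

0.717 mm/yr

Adjusted count: 643 + 14 = 657 growth rings.
The growth record spans 494.3 − 23.5 = 470.8 mm.
Extension rate ≈ 470.8 / 657 = 0.717 mm/yr.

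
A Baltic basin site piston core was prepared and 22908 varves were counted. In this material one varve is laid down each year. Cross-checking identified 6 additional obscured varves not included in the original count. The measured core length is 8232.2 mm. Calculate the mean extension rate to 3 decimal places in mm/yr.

True varve count = 22908 + 6 = 22914.
Mean rate = 8232.2 mm / 22914 years ≈ 0.359 mm/yr.

0.359 mm/yr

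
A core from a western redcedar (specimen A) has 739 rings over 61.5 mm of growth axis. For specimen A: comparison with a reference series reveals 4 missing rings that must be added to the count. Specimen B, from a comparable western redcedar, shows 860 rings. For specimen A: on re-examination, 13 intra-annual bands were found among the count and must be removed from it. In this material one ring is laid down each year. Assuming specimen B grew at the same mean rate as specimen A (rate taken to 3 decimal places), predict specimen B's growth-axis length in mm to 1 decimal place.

Specimen A: correcting the raw count gives 739 − 13 + 4 = 730 true rings.
A: Mean rate = 61.5 mm / 730 years ≈ 0.084 mm/yr.
For B, 0.084 mm/year × 860 years = 72.2 mm.

72.2 mm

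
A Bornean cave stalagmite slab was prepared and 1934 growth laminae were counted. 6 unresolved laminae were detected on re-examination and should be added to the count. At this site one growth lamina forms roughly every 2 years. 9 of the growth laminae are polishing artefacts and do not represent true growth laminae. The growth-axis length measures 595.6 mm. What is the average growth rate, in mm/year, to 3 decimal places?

0.154 mm/year

Correcting the raw count gives 1934 − 9 + 6 = 1931 true growth laminae.
1931 growth laminae at 2 years each span 1931 × 2 = 3862 years.
595.6 mm over 3862 years gives 595.6 / 3862 ≈ 0.154 mm/year.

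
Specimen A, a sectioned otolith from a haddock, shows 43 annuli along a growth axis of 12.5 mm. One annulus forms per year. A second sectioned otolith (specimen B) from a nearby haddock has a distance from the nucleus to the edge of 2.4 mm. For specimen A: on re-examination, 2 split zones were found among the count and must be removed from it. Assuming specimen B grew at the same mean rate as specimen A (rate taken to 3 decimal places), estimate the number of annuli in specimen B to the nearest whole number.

8 annuli

Specimen A: true annulus count = 43 − 2 = 41.
A: Extension rate ≈ 12.5 / 41 = 0.305 mm/year.
For B, 2.4 / 0.305 = 7.87 years ≈ 8 annuli.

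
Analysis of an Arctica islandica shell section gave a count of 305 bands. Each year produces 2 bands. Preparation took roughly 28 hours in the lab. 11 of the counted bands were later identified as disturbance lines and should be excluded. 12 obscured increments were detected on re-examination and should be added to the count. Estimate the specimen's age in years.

153 yr

True band count = 305 − 11 + 12 = 306.
Dividing by 2 bands per year: 306 / 2 = 153 years.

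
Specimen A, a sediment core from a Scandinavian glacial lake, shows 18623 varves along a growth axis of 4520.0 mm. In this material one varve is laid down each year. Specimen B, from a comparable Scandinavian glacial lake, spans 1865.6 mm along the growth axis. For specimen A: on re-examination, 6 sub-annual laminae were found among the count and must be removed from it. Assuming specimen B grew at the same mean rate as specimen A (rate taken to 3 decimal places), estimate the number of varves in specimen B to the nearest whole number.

Specimen A: adjusted count: 18623 − 6 = 18617 varves.
A: Mean rate = 4520.0 mm / 18617 years ≈ 0.243 mm/year.
B spans 1865.6 / 0.243 = 7677.37 years ≈ 7677 varves.

7677 varves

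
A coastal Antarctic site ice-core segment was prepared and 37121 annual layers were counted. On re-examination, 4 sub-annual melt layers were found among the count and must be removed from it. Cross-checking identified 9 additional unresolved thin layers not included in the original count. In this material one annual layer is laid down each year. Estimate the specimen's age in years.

True annual layer count = 37121 − 4 + 9 = 37126.
One annual layer per year makes the duration 37126 years.

37126 years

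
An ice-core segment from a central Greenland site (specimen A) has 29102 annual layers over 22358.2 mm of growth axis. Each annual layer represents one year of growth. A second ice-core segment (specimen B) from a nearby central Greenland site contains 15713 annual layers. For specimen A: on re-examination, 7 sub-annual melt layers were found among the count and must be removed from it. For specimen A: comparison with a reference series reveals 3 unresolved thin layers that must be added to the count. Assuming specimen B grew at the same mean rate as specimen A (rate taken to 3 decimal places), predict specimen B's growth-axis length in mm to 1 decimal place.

Specimen A: adjusted count: 29102 − 7 + 3 = 29098 annual layers.
A: Mean rate = 22358.2 mm / 29098 years ≈ 0.768 mm/year.
Length of B = 0.768 × 15713 = 12067.6 mm.

12067.6 mm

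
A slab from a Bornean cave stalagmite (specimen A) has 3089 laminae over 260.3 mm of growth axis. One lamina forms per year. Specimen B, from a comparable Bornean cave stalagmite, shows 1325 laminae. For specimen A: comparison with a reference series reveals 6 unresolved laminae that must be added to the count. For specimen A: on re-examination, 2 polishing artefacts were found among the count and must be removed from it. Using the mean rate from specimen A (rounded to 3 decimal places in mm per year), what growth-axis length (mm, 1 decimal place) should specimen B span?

Specimen A: true lamina count = 3089 − 2 + 6 = 3093.
A: Extension rate ≈ 260.3 / 3093 = 0.084 mm per year.
B's length ≈ 0.084 × 1325 = 111.3 mm.

111.3 mm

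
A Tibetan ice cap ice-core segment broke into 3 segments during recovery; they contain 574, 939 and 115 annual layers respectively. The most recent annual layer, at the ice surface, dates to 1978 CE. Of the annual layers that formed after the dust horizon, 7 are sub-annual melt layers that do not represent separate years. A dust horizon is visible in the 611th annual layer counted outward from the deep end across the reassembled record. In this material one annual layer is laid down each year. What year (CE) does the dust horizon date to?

968 CE

Total annual layers = 574 + 939 + 115 = 1628.
Between annual layer 611 and the ice surface there are 1628 − 611 = 1017 annual layers.
Excluding 7 false annual layers: 1017 − 7 = 1010.
1978 − 1010 = 968 CE.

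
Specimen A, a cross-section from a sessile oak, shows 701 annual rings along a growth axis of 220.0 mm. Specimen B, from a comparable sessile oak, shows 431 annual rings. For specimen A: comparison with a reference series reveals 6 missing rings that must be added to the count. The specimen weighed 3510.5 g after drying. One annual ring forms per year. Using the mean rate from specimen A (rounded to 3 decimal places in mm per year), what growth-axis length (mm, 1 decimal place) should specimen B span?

Specimen A: correcting the raw count gives 701 + 6 = 707 true annual rings.
A: Extension rate ≈ 220.0 / 707 = 0.311 mm/yr.
For B, 0.311 mm/year × 431 years = 134.0 mm.

134.0 mm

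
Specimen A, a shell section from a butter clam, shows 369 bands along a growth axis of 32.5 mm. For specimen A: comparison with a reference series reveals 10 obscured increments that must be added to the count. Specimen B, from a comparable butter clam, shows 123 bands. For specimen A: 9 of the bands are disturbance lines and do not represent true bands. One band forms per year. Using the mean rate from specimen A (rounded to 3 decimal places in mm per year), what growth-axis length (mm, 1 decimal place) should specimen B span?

Specimen A: adjusted count: 369 − 9 + 10 = 370 bands.
A: 32.5 mm over 370 years gives 32.5 / 370 ≈ 0.088 mm/year.
B's length ≈ 0.088 × 123 = 10.8 mm.

10.8 mm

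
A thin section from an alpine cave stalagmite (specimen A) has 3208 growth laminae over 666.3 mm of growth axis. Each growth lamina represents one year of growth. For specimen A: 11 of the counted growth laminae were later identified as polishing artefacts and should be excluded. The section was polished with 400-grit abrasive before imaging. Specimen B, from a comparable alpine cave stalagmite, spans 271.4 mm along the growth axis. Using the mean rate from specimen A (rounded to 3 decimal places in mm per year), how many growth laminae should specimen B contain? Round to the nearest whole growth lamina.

1305 growth laminae

Specimen A: correcting the raw count gives 3208 − 11 = 3197 true growth laminae.
A: 666.3 mm over 3197 years gives 666.3 / 3197 ≈ 0.208 mm/yr.
B spans 271.4 / 0.208 = 1304.81 years ≈ 1305 growth laminae.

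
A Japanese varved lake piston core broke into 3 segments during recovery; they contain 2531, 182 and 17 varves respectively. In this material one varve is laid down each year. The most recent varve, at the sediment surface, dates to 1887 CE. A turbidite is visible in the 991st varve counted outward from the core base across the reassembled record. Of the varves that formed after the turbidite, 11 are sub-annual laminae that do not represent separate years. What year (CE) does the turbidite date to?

Total varves = 2531 + 182 + 17 = 2730.
2730 − 991 = 1739 varves lie beyond the turbidite toward the sediment surface.
Removing the 11 false varves leaves 1739 − 11 = 1728 true varves beyond the turbidite.
The varve at the sediment surface is 1887 CE, so the turbidite dates to 1887 − 1728 = 159 CE.

159 CE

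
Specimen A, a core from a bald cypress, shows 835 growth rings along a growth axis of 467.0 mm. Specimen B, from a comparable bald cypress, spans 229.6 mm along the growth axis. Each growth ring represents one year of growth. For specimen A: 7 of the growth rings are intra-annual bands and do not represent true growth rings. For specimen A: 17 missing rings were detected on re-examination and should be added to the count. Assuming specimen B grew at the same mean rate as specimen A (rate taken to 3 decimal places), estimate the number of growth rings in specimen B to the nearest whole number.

415 growth rings

Specimen A: correcting the raw count gives 835 − 7 + 17 = 845 true growth rings.
A: Extension rate ≈ 467.0 / 845 = 0.553 mm/yr.
Specimen B: 229.6 mm / 0.553 mm per year = 415.19 years ≈ 415 growth rings.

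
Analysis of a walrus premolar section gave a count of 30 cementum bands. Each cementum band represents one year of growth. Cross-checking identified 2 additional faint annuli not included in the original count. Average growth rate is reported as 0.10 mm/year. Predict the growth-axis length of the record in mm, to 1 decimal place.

3.2 mm

Correcting the raw count gives 30 + 2 = 32 true cementum bands.
Predicted length = 0.10 mm/year × 32 years = 3.2 mm.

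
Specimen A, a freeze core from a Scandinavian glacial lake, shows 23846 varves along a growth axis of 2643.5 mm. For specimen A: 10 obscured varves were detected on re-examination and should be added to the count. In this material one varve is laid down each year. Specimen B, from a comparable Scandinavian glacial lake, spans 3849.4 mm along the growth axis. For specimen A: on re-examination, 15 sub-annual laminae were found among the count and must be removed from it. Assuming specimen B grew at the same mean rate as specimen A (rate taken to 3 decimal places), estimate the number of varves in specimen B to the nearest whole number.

34679 varves

Specimen A: adjusted count: 23846 − 15 + 10 = 23841 varves.
A: 2643.5 mm over 23841 years gives 2643.5 / 23841 ≈ 0.111 mm/year.
Specimen B: 3849.4 mm / 0.111 mm per year = 34679.28 years ≈ 34679 varves.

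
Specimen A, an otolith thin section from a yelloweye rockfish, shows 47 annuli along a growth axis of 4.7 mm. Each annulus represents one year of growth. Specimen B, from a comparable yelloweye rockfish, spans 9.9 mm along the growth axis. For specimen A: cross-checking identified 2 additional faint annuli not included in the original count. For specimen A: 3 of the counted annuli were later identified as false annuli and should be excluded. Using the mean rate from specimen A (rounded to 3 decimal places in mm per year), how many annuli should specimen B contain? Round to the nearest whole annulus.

97 annuli

Specimen A: correcting the raw count gives 47 − 3 + 2 = 46 true annuli.
A: Extension rate ≈ 4.7 / 46 = 0.102 mm per year.
B spans 9.9 / 0.102 = 97.06 years ≈ 97 annuli.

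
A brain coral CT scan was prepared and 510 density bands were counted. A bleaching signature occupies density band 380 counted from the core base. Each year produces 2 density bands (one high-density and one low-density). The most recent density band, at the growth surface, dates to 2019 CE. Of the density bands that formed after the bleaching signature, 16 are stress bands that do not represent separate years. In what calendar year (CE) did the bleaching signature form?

1962 CE

The bleaching signature sits at density band 380 from the core base, so 510 − 380 = 130 density bands formed after it.
Excluding 16 false density bands: 130 − 16 = 114.
Dividing by 2 density bands per year: 114 / 2 = 57 years.
Counting back 57 years from 2019 CE places the bleaching signature in 2019 − 57 = 1962 CE.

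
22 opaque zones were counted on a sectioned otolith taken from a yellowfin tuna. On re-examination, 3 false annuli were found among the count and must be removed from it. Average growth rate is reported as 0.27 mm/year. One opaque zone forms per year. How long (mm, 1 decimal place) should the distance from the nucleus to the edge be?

5.1 mm

Correcting the raw count gives 22 − 3 = 19 true opaque zones.
Length ≈ 0.27 × 19 = 5.1 mm.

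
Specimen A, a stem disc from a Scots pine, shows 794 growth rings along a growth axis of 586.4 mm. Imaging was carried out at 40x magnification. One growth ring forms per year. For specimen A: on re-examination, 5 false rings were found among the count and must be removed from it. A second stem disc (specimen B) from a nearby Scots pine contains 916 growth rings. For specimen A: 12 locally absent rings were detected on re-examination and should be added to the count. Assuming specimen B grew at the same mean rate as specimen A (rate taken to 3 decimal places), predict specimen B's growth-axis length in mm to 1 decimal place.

Specimen A: after corrections the count is 794 − 5 + 12 = 801 growth rings.
A: Extension rate ≈ 586.4 / 801 = 0.732 mm/year.
B's length ≈ 0.732 × 916 = 670.5 mm.

670.5 mm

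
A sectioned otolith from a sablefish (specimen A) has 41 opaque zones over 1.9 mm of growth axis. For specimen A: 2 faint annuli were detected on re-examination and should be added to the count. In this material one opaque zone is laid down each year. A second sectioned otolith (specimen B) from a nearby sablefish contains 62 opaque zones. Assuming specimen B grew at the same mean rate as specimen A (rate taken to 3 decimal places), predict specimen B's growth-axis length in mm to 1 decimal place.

Specimen A: true opaque zone count = 41 + 2 = 43.
A: Mean rate = 1.9 mm / 43 years ≈ 0.044 mm/yr.
B's length ≈ 0.044 × 62 = 2.7 mm.

2.7 mm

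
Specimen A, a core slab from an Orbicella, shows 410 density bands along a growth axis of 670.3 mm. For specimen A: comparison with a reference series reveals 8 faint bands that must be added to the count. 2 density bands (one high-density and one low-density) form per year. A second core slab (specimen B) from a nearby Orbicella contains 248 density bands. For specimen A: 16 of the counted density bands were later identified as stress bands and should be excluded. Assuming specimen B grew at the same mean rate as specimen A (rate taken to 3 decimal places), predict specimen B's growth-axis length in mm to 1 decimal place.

413.5 mm

Specimen A: adjusted count: 410 − 16 + 8 = 402 density bands.
Specimen A: with 2 density bands per year, 402 / 2 = 201 years.
A: 670.3 mm over 201 years gives 670.3 / 201 ≈ 3.335 mm/yr.
Specimen B: 248 density bands at 2 per year is 248 / 2 = 124 years. For B, 3.335 mm/year × 124 years = 413.5 mm.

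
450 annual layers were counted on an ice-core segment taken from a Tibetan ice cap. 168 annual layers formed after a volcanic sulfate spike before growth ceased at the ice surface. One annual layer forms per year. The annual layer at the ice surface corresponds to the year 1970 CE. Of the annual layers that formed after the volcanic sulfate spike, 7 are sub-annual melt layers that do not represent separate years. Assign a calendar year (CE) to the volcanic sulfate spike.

168 annual layers formed after the volcanic sulfate spike.
168 − 7 false = 161 true annual layers after the volcanic sulfate spike.
Counting back 161 years from 1970 CE places the volcanic sulfate spike in 1970 − 161 = 1809 CE.

1809 CE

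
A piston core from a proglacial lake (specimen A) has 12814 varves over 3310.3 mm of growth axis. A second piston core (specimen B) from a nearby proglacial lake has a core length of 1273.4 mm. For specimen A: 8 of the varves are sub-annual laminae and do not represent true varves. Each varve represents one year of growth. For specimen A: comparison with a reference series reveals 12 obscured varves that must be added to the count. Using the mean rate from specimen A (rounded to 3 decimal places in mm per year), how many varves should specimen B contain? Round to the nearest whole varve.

Specimen A: correcting the raw count gives 12814 − 8 + 12 = 12818 true varves.
A: 3310.3 mm over 12818 years gives 3310.3 / 12818 ≈ 0.258 mm per year.
Specimen B: 1273.4 mm / 0.258 mm per year = 4935.66 years ≈ 4936 varves.

4936 varves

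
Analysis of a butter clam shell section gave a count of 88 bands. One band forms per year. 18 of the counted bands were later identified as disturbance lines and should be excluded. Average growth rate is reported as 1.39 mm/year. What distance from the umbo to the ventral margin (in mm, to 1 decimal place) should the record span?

97.3 mm

After corrections the count is 88 − 18 = 70 bands.
Predicted length = 1.39 mm/year × 70 years = 97.3 mm.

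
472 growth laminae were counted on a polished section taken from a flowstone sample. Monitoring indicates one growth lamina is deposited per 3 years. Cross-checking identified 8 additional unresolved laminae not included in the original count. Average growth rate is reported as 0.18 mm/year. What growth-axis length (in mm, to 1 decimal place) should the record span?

259.2 mm

Adjusted count: 472 + 8 = 480 growth laminae.
480 growth laminae at 3 years each span 480 × 3 = 1440 years.
1440 years at 0.18 mm/year gives 0.18 × 1440 = 259.2 mm.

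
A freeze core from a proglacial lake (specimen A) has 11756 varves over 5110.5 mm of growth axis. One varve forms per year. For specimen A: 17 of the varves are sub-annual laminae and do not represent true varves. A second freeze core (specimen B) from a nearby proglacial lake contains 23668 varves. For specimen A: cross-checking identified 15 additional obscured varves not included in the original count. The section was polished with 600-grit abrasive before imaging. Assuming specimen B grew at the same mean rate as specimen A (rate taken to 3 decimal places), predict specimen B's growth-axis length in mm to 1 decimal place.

10295.6 mm

Specimen A: adjusted count: 11756 − 17 + 15 = 11754 varves.
A: Extension rate ≈ 5110.5 / 11754 = 0.435 mm/yr.
Length of B = 0.435 × 23668 = 10295.6 mm.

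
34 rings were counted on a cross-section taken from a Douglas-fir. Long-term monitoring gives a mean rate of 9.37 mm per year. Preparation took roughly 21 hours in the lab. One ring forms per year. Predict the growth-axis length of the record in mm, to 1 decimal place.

318.6 mm

The record spans 34 years at 9.37 mm per year.
34 years at 9.37 mm/year gives 9.37 × 34 = 318.6 mm.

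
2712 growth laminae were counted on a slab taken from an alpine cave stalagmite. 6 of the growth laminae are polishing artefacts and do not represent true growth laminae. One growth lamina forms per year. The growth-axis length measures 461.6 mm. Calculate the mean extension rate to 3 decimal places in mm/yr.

True growth lamina count = 2712 − 6 = 2706.
Mean rate = 461.6 mm / 2706 years ≈ 0.171 mm/yr.

0.171 mm/yr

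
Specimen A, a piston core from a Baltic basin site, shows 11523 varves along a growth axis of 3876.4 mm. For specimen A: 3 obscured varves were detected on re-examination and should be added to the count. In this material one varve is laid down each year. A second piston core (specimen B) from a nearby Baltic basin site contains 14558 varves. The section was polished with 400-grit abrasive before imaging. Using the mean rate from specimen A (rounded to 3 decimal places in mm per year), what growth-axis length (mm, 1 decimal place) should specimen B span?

Specimen A: after corrections the count is 11523 + 3 = 11526 varves.
A: Extension rate ≈ 3876.4 / 11526 = 0.336 mm/year.
B's length ≈ 0.336 × 14558 = 4891.5 mm.

4891.5 mm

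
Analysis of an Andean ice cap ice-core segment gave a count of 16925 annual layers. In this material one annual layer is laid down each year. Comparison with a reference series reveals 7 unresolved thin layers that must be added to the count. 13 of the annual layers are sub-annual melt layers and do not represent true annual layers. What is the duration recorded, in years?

Correcting the raw count gives 16925 − 13 + 7 = 16919 true annual layers.
One annual layer per year makes the duration 16919 years.

16919 years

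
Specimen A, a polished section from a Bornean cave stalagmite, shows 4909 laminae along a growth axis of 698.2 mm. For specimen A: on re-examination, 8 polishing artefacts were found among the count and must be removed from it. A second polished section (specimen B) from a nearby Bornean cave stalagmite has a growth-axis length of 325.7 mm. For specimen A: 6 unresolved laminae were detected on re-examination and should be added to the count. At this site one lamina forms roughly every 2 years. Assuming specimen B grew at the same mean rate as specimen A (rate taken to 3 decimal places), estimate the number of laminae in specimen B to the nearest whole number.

2294 laminae

Specimen A: true lamina count = 4909 − 8 + 6 = 4907.
Specimen A: 4907 laminae at 2 years each span 4907 × 2 = 9814 years.
A: 698.2 mm over 9814 years gives 698.2 / 9814 ≈ 0.071 mm/yr.
B spans 325.7 / 0.071 = 4587.32 years; at 2 years per lamina that is 4587.32 / 2 ≈ 2294 laminae.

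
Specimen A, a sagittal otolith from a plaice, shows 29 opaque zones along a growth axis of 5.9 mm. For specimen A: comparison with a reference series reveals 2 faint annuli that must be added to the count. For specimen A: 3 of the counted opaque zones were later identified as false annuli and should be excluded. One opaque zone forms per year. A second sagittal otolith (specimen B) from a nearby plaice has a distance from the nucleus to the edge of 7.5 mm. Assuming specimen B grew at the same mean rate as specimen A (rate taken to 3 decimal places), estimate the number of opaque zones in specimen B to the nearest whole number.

Specimen A: correcting the raw count gives 29 − 3 + 2 = 28 true opaque zones.
A: Extension rate ≈ 5.9 / 28 = 0.211 mm per year.
Specimen B: 7.5 mm / 0.211 mm per year = 35.55 years ≈ 36 opaque zones.

36 opaque zones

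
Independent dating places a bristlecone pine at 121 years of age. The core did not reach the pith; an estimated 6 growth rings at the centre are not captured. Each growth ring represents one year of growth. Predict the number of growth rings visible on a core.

115 growth rings

At one growth ring per year, 121 years correspond to 121 growth rings.
121 − 6 missed = 115 growth rings expected in the prepared section.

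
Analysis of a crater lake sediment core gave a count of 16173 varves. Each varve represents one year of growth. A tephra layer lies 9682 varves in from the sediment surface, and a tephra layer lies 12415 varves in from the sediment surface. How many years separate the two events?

12415 − 9682 = 2733 varves lie between the two events.
That is 2733 years at one varve per year.

2733 yr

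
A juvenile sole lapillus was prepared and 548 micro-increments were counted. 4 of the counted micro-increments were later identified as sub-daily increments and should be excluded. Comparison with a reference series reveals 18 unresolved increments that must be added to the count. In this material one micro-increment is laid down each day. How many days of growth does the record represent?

562 days

True micro-increment count = 548 − 4 + 18 = 562.
At one micro-increment per day, that is 562 days.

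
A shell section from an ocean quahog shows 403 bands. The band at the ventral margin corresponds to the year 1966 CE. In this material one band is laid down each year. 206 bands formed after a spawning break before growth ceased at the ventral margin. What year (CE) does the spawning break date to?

1760 CE

206 bands formed after the spawning break.
The band at the ventral margin is 1966 CE, so the spawning break dates to 1966 − 206 = 1760 CE.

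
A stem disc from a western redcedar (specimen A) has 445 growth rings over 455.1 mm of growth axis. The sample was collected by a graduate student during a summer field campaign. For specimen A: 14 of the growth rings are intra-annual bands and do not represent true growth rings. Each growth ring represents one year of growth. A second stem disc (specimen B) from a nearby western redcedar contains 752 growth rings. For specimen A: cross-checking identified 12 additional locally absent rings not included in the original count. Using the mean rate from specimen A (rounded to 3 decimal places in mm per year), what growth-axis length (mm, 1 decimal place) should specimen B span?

Specimen A: adjusted count: 445 − 14 + 12 = 443 growth rings.
A: Mean rate = 455.1 mm / 443 years ≈ 1.027 mm per year.
Length of B = 1.027 × 752 = 772.3 mm.

772.3 mm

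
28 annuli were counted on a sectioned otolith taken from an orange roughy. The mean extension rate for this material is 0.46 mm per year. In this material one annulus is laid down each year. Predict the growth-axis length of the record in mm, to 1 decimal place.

12.9 mm

The record spans 28 years at 0.46 mm per year.
Length ≈ 0.46 × 28 = 12.9 mm.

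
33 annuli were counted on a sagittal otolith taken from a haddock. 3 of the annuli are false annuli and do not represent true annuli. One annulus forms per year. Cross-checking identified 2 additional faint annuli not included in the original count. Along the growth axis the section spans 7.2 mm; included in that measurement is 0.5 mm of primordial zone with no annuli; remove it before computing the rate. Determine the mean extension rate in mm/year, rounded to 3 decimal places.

True annulus count = 33 − 3 + 2 = 32.
The growth record spans 7.2 − 0.5 = 6.7 mm.
6.7 mm over 32 years gives 6.7 / 32 ≈ 0.209 mm/year.

0.209 mm/year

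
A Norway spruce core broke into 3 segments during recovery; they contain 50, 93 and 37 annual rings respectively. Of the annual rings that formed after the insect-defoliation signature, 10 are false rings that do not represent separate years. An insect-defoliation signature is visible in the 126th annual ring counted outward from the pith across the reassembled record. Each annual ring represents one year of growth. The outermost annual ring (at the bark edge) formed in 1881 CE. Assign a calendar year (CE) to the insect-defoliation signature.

Total annual rings = 50 + 93 + 37 = 180.
Between annual ring 126 and the bark edge there are 180 − 126 = 54 annual rings.
Excluding 10 false annual rings: 54 − 10 = 44.
The annual ring at the bark edge is 1881 CE, so the insect-defoliation signature dates to 1881 − 44 = 1837 CE.

1837 CE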